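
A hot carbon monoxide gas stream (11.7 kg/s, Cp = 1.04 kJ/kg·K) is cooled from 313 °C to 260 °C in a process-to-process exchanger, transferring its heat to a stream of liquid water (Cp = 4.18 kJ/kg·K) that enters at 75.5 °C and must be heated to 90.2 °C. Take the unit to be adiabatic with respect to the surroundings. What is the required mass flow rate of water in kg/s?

Heat released by hot stream: Q = 11.7 × 1.04 × (313 − 260) = 644.9 kJ/s
Energy balance on cold side (adiabatic exchanger): Q = ṁ_c·Cp_c·(T_c,out − T_c,in)
ṁ_c = 644.9 / [4.18 × (90.2 − 75.5)] = 10.495 kg/s

ṁ_c = 10.5 kg/s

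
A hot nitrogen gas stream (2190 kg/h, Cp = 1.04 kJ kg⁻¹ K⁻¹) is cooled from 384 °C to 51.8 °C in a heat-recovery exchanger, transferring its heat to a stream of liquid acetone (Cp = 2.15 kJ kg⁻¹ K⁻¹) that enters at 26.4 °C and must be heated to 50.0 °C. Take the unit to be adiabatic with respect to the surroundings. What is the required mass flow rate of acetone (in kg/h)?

Heat released by hot stream: Q = 2190 × 1.04 × (384 − 51.8) = 756620 kJ/h
Energy balance on cold side (adiabatic exchanger): Q = ṁ_c·Cp_c·(T_c,out − T_c,in)
ṁ_c = 756620 / [2.15 × (50.0 − 26.4)] = 14912 kg/h

ṁ_c = 14900 kg/h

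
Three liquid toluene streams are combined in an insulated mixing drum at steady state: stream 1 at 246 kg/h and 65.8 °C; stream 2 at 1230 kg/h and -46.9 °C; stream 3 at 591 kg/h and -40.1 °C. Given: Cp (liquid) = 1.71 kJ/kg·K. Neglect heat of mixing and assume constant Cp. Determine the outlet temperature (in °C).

T_out = -31.5 °C

Adiabatic, steady state ⇒ Σ ṁᵢCp,ᵢ(T_out − Tᵢ) = 0
T_out = Σ ṁᵢCp,ᵢTᵢ / Σ ṁᵢCp,ᵢ
      = -111490 / 3534.6 = -31.543 °C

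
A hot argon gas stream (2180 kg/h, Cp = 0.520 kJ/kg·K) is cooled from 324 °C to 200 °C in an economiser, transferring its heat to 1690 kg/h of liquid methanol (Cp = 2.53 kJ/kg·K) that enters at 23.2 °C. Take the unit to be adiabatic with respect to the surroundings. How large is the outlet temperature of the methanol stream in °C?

T_c,out = 56.1 °C

Heat released by hot stream: Q = 2180 × 0.520 × (324 − 200) = 140570 kJ/h
Energy balance on cold side (adiabatic exchanger): Q = ṁ_c·Cp_c·(T_c,out − T_c,in)
T_c,out = 23.2 + 140570/(1690 × 2.53) = 56.076 °C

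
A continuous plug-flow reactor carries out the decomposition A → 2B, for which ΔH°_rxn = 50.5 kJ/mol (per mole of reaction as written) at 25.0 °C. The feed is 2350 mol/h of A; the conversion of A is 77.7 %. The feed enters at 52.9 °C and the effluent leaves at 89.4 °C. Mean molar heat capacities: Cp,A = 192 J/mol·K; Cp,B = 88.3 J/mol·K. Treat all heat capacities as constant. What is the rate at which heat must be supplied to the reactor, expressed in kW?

Q_in = 29.7 kW

Extent of reaction ξ = 0.777 × 2350 = 1826 mol/h
Reaction term: ξ·ΔH°_rxn = 1826 × 50.5 = 92210 kJ/h
Sensible, feed 52.9→25 °C: -12588 kJ/h
Outlet flows (mol/h): A 524.05, B 3651.9
Sensible, products 25→89.4 °C: 27246 kJ/h
Q = ΔH = 106870 kJ/h = 29.686 kW
Heat supplied = 29.686 kW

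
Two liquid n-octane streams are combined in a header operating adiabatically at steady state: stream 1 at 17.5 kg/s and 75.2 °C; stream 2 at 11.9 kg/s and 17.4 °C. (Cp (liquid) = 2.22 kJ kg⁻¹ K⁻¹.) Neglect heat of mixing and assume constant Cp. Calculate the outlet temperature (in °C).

T_out = 51.8 °C

Adiabatic, steady state ⇒ Σ ṁᵢCp,ᵢ(T_out − Tᵢ) = 0
T_out = Σ ṁᵢCp,ᵢTᵢ / Σ ṁᵢCp,ᵢ
      = 3381.2 / 65.268 = 51.805 °C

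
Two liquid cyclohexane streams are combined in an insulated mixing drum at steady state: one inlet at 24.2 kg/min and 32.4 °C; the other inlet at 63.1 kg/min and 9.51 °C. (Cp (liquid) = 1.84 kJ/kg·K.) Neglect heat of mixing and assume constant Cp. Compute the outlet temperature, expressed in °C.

Adiabatic, steady state ⇒ Σ ṁᵢCp,ᵢ(T_out − Tᵢ) = 0
T_out = Σ ṁᵢCp,ᵢTᵢ / Σ ṁᵢCp,ᵢ
      = 2546.9 / 160.63 = 15.855 °C

T_out = 15.9 °C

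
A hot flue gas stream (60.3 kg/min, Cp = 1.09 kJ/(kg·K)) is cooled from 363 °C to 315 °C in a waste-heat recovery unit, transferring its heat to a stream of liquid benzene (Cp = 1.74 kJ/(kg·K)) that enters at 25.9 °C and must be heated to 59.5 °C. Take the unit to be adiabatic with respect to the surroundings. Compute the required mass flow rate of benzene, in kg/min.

Heat released by hot stream: Q = 60.3 × 1.09 × (363 − 315) = 3154.9 kJ/min
Energy balance on cold side (adiabatic exchanger): Q = ṁ_c·Cp_c·(T_c,out − T_c,in)
ṁ_c = 3154.9 / [1.74 × (59.5 − 25.9)] = 53.963 kg/min

ṁ_c = 54.0 kg/min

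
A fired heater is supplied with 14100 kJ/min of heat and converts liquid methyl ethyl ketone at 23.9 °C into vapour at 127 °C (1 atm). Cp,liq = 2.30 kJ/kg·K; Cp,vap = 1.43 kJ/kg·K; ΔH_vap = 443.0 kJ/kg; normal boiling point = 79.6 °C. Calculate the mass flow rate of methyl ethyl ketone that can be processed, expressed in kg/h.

ṁ = 1320 kg/h

Δh = 2.30×(79.6−23.9) + 443.0 + 1.43×(127−79.6) = 638.89 kJ/kg
Q = 14100 kJ/min = 235 kJ/s = 846000 kJ/h
ṁ = Q/Δh = 846000 / 638.89 = 1324.2 kg/h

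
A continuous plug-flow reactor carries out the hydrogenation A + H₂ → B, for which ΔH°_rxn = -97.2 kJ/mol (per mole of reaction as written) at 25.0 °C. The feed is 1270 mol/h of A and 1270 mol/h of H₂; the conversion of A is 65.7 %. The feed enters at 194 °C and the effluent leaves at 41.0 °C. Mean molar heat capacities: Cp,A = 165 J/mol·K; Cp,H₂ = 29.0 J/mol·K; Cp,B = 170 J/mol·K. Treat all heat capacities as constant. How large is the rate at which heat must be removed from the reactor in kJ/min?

Q_out = 1990 kJ/min

Extent of reaction ξ = 0.657 × 1270 = 834.39 mol/h
Reaction term: ξ·ΔH°_rxn = 834.39 × -97.2 = -81103 kJ/h
Sensible, feed 194→25 °C: -41638 kJ/h
Outlet flows (mol/h): A 435.61, H₂ 435.61, B 834.39
Sensible, products 25→41.0 °C: 3621.7 kJ/h
Q = ΔH = -119120 kJ/h = -33.089 kW
Heat removed = 1985.3 kJ/min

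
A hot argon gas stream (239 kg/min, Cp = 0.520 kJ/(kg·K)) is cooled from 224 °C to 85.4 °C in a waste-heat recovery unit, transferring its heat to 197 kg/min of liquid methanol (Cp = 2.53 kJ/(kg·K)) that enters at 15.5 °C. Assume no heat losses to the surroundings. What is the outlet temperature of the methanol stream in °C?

Heat released by hot stream: Q = 239 × 0.520 × (224 − 85.4) = 17225 kJ/min
Energy balance on cold side (adiabatic exchanger): Q = ṁ_c·Cp_c·(T_c,out − T_c,in)
T_c,out = 15.5 + 17225/(197 × 2.53) = 50.06 °C

T_c,out = 50.1 °C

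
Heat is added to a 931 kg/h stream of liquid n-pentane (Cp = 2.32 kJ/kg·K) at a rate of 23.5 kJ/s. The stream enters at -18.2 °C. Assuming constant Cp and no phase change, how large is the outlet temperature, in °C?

T_out = 21.0 °C

Q = 23.5 kJ/s = 84600 kJ/h
ΔT = Q/(ṁ·Cp) = 84600/(931×2.32) = 39.168 K
T_out = -18.2 + 39.168 = 20.968 °C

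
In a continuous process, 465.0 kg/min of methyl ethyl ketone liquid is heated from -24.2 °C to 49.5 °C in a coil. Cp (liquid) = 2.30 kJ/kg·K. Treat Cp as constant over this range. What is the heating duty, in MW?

Q = ṁ·Cp·ΔT = 465.0 × 2.30 × (49.5 − -24.2) = 78822 kJ/min
Converting: 78822 / 60 s = 1313.7 kW
Heating duty = 1.3137 MW

Q = 1.31 MW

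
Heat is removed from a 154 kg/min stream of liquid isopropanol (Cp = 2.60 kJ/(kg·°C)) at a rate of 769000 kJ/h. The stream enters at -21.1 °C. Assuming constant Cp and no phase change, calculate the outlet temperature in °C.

Q = 769000 kJ/h = 12817 kJ/min
ΔT = Q/(ṁ·Cp) = 12817/(154×2.60) = 32.01 K
T_out = -21.1 − 32.01 = -53.11 °C

T_out = -53.1 °C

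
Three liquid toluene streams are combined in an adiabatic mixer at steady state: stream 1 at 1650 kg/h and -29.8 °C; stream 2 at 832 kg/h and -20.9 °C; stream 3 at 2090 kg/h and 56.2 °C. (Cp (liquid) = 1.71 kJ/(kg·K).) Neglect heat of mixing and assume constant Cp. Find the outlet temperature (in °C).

Adiabatic, steady state ⇒ Σ ṁᵢCp,ᵢ(T_out − Tᵢ) = 0
T_out = Σ ṁᵢCp,ᵢTᵢ / Σ ṁᵢCp,ᵢ
      = 87038 / 7818.1 = 11.133 °C

T_out = 11.1 °C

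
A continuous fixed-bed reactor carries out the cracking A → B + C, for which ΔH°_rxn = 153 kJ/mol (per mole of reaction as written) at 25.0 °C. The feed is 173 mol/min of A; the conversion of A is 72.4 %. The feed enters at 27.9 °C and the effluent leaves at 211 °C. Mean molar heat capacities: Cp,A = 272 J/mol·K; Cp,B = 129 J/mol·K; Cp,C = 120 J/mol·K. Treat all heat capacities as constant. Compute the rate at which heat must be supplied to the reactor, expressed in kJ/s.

Q_in = 454 kJ/s

Extent of reaction ξ = 0.724 × 173 = 125.25 mol/min
Reaction term: ξ·ΔH°_rxn = 125.25 × 153 = 19164 kJ/min
Sensible, feed 27.9→25 °C: -136.46 kJ/min
Outlet flows (mol/min): A 47.748, B 125.25, C 125.25
Sensible, products 25→211 °C: 8216.6 kJ/min
Q = ΔH = 27244 kJ/min = 454.06 kW
Heat supplied = 454.06 kJ/s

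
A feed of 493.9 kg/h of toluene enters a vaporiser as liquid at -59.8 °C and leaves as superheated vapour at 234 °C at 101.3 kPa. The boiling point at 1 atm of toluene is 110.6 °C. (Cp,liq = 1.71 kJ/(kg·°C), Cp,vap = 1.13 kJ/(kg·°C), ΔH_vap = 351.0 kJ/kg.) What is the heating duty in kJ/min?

Q = 6440 kJ/min

liquid -59.8→110.6 °C: 291.38 kJ/kg
vaporisation at 110.6 °C: 351 kJ/kg
vapour 110.6→234 °C: 139.44 kJ/kg
Δh = 291.38 + 351 + 139.44 = 781.83 kJ/kg
Q = ṁ·Δh = 493.9 kg/h × 781.83 kJ/kg = 386140 kJ/h
|Q| = 107.26 kW = 6435.7 kJ/min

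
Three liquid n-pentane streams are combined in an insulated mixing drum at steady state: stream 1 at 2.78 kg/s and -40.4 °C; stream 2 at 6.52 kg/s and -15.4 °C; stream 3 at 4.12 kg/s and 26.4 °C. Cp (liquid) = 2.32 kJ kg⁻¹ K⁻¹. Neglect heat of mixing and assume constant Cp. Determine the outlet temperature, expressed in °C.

Energy balance with Q = 0: Σ ṁᵢCp,ᵢ(T_out − Tᵢ) = 0
Σ ṁᵢCp,ᵢTᵢ = 2.78×2.32×-40.4 + 6.52×2.32×-15.4 + 4.12×2.32×26.4 = -241.17
Σ ṁᵢCp,ᵢ = 2.78×2.32 + 6.52×2.32 + 4.12×2.32 = 31.134
T_out = -241.17 / 31.134 = -7.7461 °C

T_out = -7.75 °C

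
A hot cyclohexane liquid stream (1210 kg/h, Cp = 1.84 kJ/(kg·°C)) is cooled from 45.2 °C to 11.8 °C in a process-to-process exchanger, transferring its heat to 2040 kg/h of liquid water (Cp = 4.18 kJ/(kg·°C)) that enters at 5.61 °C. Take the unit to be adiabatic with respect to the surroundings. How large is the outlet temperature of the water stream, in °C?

T_c,out = 14.3 °C

Heat released by hot stream: Q = 1210 × 1.84 × (45.2 − 11.8) = 74362 kJ/h
Energy balance on cold side (adiabatic exchanger): Q = ṁ_c·Cp_c·(T_c,out − T_c,in)
T_c,out = 5.61 + 74362/(2040 × 4.18) = 14.331 °C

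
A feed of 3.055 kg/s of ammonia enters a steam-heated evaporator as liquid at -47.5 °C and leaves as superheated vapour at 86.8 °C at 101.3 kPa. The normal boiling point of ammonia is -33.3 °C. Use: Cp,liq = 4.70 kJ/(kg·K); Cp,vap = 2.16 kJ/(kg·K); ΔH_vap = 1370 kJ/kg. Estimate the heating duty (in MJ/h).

Q = 18700 MJ/h

liquid -47.5→-33.3 °C: 66.74 kJ/kg
vaporisation at -33.3 °C: 1370 kJ/kg
vapour -33.3→86.8 °C: 259.42 kJ/kg
Δh = 66.74 + 1370 + 259.42 = 1696.2 kJ/kg
Q = ṁ·Δh = 3.055 kg/s × 1696.2 kJ/kg = 5181.8 kJ/s
|Q| = 5181.8 kW = 18654 MJ/h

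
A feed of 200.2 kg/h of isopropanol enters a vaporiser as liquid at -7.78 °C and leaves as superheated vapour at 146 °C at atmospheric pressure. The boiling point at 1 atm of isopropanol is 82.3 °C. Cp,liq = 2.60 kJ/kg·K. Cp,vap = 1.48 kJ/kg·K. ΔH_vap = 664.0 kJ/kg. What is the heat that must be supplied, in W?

liquid -7.78→82.3 °C: 234.21 kJ/kg
vaporisation at 82.3 °C: 664 kJ/kg
vapour 82.3→146 °C: 94.276 kJ/kg
Δh = 234.21 + 664 + 94.276 = 992.48 kJ/kg
Q = ṁ·Δh = 200.2 kg/h × 992.48 kJ/kg = 198700 kJ/h
|Q| = 55.193 kW = 55193 W

Q = 55200 W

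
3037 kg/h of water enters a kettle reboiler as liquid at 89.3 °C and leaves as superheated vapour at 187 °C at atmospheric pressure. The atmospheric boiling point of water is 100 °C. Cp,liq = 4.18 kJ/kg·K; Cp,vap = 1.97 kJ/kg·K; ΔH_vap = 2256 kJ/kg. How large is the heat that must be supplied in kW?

liquid 89.3→100 °C: 44.726 kJ/kg
vaporisation at 100 °C: 2256 kJ/kg
vapour 100→187 °C: 171.39 kJ/kg
Δh = 44.726 + 2256 + 171.39 = 2472.1 kJ/kg
Q = ṁ·Δh = 3037 kg/h × 2472.1 kJ/kg = 7.5078e+06 kJ/h
|Q| = 2085.5 kW

Q = 2090 kW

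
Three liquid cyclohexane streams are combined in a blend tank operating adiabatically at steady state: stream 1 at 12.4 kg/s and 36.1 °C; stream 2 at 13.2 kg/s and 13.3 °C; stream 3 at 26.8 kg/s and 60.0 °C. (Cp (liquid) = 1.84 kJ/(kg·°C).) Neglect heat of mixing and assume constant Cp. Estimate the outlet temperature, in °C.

Energy balance with Q = 0: Σ ṁᵢCp,ᵢ(T_out − Tᵢ) = 0
Σ ṁᵢCp,ᵢTᵢ = 12.4×1.84×36.1 + 13.2×1.84×13.3 + 26.8×1.84×60.0 = 4105.4
Σ ṁᵢCp,ᵢ = 12.4×1.84 + 13.2×1.84 + 26.8×1.84 = 96.416
T_out = 4105.4 / 96.416 = 42.58 °C

T_out = 42.6 °C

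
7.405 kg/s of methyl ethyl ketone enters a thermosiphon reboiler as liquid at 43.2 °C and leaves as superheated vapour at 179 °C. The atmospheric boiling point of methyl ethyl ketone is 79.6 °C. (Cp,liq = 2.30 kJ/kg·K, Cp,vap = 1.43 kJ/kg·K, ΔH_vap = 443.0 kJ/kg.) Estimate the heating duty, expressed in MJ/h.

liquid 43.2→79.6 °C: 83.72 kJ/kg
vaporisation at 79.6 °C: 443 kJ/kg
vapour 79.6→179 °C: 142.14 kJ/kg
Δh = 83.72 + 443 + 142.14 = 668.86 kJ/kg
Q = ṁ·Δh = 7.405 kg/s × 668.86 kJ/kg = 4952.9 kJ/s
|Q| = 4952.9 kW = 17831 MJ/h

Q = 17800 MJ/h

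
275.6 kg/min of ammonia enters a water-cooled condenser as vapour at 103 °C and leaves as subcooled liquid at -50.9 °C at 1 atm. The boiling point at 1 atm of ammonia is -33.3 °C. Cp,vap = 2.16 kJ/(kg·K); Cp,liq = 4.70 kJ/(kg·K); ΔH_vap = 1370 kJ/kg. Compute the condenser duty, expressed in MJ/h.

Q_c = 28900 MJ/h

vapour 103→-33.3 °C: -294.41 kJ/kg
condensation at -33.3 °C: -1370 kJ/kg
liquid -33.3→-50.9 °C: -82.72 kJ/kg
Δh = -294.41 + -1370 + -82.72 = -1747.1 kJ/kg
Q = ṁ·Δh = 275.6 kg/min × -1747.1 kJ/kg = -481510 kJ/min
|Q| = 8025.1 kW = 28891 MJ/h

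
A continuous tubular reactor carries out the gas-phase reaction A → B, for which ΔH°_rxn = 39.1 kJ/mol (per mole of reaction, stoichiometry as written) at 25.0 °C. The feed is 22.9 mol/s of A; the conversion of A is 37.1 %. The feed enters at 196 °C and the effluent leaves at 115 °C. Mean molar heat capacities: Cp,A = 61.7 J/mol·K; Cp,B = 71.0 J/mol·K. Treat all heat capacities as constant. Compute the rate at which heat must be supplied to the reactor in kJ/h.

Q_in = 809000 kJ/h

Extent of reaction ξ = 0.371 × 22.9 = 8.4959 mol/s
Reaction term: ξ·ΔH°_rxn = 8.4959 × 39.1 = 332.19 kJ/s
Sensible, feed 196→25 °C: -241.61 kJ/s
Outlet flows (mol/s): A 14.404, B 8.4959
Sensible, products 25→115 °C: 134.27 kJ/s
Q = ΔH = 224.85 kJ/s = 224.85 kW
Heat supplied = 809470 kJ/h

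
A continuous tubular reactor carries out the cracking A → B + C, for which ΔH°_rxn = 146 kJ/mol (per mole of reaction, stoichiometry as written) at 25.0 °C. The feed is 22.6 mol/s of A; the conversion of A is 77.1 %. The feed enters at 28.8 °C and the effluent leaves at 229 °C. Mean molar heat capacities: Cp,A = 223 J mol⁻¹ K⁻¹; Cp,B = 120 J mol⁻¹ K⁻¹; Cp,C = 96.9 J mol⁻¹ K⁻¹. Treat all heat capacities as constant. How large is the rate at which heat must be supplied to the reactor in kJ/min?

Extent of reaction ξ = 0.771 × 22.6 = 17.425 mol/s
Reaction term: ξ·ΔH°_rxn = 17.425 × 146 = 2544 kJ/s
Sensible, feed 28.8→25 °C: -19.151 kJ/s
Outlet flows (mol/s): A 5.1754, B 17.425, C 17.425
Sensible, products 25→229 °C: 1006.4 kJ/s
Q = ΔH = 3531.3 kJ/s = 3531.3 kW
Heat supplied = 211880 kJ/min

Q_in = 212000 kJ/min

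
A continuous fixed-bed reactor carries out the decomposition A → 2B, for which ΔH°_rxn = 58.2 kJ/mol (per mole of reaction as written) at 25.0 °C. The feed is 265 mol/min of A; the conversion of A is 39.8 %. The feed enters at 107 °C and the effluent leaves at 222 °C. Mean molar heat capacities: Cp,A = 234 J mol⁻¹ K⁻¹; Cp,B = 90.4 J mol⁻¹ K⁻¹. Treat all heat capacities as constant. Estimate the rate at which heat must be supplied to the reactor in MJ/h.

Extent of reaction ξ = 0.398 × 265 = 105.47 mol/min
Reaction term: ξ·ΔH°_rxn = 105.47 × 58.2 = 6138.4 kJ/min
Sensible, feed 107→25 °C: -5084.8 kJ/min
Outlet flows (mol/min): A 159.53, B 210.94
Sensible, products 25→222 °C: 11111 kJ/min
Q = ΔH = 12164 kJ/min = 202.74 kW
Heat supplied = 729.85 MJ/h

Q_in = 730 MJ/h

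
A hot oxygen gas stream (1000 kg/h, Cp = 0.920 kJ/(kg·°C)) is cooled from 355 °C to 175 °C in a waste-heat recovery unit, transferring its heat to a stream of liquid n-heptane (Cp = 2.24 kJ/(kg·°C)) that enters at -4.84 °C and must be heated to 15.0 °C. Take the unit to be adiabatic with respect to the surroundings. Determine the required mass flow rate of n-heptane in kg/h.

Heat released by hot stream: Q = 1000 × 0.920 × (355 − 175) = 165600 kJ/h
Energy balance on cold side (adiabatic exchanger): Q = ṁ_c·Cp_c·(T_c,out − T_c,in)
ṁ_c = 165600 / [2.24 × (15.0 − -4.84)] = 3726.2 kg/h

ṁ_c = 3730 kg/h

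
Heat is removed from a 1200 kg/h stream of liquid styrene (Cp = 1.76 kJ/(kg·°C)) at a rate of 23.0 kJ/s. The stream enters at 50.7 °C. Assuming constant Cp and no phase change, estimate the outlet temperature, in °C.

T_out = 11.5 °C

Q = 23.0 kJ/s = 82800 kJ/h
ΔT = Q/(ṁ·Cp) = 82800/(1200×1.76) = 39.205 K
T_out = 50.7 − 39.205 = 11.495 °C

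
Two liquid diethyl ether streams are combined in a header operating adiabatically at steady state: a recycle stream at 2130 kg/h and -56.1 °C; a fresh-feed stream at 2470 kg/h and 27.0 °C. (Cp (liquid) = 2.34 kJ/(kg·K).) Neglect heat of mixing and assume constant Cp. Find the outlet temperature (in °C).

Adiabatic, steady state ⇒ Σ ṁᵢCp,ᵢ(T_out − Tᵢ) = 0
T_out = Σ ṁᵢCp,ᵢTᵢ / Σ ṁᵢCp,ᵢ
      = -123560 / 10764 = -11.479 °C

T_out = -11.5 °C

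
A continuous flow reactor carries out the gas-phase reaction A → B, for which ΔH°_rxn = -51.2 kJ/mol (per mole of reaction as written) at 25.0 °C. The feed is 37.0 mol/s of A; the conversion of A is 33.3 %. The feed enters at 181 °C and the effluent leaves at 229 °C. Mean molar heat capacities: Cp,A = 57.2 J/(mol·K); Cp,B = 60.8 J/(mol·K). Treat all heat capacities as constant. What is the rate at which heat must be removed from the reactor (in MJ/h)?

Q_out = 1870 MJ/h

Extent of reaction ξ = 0.333 × 37.0 = 12.321 mol/s
Reaction term: ξ·ΔH°_rxn = 12.321 × -51.2 = -630.84 kJ/s
Sensible, feed 181→25 °C: -330.16 kJ/s
Outlet flows (mol/s): A 24.679, B 12.321
Sensible, products 25→229 °C: 440.79 kJ/s
Q = ΔH = -520.2 kJ/s = -520.2 kW
Heat removed = 1872.7 MJ/h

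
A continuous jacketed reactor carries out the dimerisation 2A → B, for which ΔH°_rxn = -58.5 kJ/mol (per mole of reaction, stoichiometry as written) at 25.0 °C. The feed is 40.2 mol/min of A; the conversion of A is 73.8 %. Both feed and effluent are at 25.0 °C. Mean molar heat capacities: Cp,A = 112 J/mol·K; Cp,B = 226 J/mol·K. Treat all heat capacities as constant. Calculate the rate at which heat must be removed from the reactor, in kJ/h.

Q_out = 52100 kJ/h

Extent of reaction ξ = 0.738 × 40.2 / 2 = 14.834 mol/min
Reaction term: ξ·ΔH°_rxn = 14.834 × -58.5 = -867.78 kJ/min
Q = ΔH = -867.78 kJ/min = -14.463 kW
Heat removed = 52067 kJ/h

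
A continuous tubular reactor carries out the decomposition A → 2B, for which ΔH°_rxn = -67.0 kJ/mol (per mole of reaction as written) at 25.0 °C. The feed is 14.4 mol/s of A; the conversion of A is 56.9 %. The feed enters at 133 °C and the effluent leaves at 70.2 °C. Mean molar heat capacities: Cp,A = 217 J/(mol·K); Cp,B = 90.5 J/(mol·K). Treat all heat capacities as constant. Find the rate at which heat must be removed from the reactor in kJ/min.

Extent of reaction ξ = 0.569 × 14.4 = 8.1936 mol/s
Reaction term: ξ·ΔH°_rxn = 8.1936 × -67.0 = -548.97 kJ/s
Sensible, feed 133→25 °C: -337.48 kJ/s
Outlet flows (mol/s): A 6.2064, B 16.387
Sensible, products 25→70.2 °C: 127.91 kJ/s
Q = ΔH = -758.54 kJ/s = -758.54 kW
Heat removed = 45512 kJ/min

Q_out = 45500 kJ/min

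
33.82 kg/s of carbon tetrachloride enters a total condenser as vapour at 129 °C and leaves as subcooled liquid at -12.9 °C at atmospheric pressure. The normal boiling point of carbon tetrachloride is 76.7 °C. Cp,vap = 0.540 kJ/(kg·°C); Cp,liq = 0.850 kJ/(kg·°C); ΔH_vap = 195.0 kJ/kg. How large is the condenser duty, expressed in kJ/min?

Q_c = 608000 kJ/min

vapour 129→76.7 °C: -28.242 kJ/kg
condensation at 76.7 °C: -195 kJ/kg
liquid 76.7→-12.9 °C: -76.16 kJ/kg
Δh = -28.242 + -195 + -76.16 = -299.4 kJ/kg
Q = ṁ·Δh = 33.82 kg/s × -299.4 kJ/kg = -10126 kJ/s
|Q| = 10126 kW = 607550 kJ/min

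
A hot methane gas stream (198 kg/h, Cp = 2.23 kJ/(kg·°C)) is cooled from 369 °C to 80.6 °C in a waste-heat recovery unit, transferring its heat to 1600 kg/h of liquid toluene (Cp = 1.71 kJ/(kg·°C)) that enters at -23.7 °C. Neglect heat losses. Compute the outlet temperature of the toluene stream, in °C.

Heat released by hot stream: Q = 198 × 2.23 × (369 − 80.6) = 127340 kJ/h
Energy balance on cold side (adiabatic exchanger): Q = ṁ_c·Cp_c·(T_c,out − T_c,in)
T_c,out = -23.7 + 127340/(1600 × 1.71) = 22.842 °C

T_c,out = 22.8 °C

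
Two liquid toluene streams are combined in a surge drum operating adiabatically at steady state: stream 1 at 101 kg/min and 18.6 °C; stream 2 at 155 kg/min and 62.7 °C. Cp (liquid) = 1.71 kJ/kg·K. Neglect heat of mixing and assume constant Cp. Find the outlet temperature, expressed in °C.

T_out = 45.3 °C

Adiabatic, steady state ⇒ Σ ṁᵢCp,ᵢ(T_out − Tᵢ) = 0
Σ ṁᵢCp,ᵢTᵢ = 101×1.71×18.6 + 155×1.71×62.7 = 19831
Σ ṁᵢCp,ᵢ = 101×1.71 + 155×1.71 = 437.76
T_out = 19831 / 437.76 = 45.301 °C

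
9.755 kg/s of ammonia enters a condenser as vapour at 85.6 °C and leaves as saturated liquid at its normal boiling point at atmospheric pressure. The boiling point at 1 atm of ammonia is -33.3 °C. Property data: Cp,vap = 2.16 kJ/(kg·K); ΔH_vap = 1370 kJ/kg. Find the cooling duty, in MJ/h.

Q_c = 57100 MJ/h

vapour 85.6→-33.3 °C: -256.82 kJ/kg
condensation at -33.3 °C: -1370 kJ/kg
Δh = -256.82 + -1370 = -1626.8 kJ/kg
Q = ṁ·Δh = 9.755 kg/s × -1626.8 kJ/kg = -15870 kJ/s
|Q| = 15870 kW = 57131 MJ/h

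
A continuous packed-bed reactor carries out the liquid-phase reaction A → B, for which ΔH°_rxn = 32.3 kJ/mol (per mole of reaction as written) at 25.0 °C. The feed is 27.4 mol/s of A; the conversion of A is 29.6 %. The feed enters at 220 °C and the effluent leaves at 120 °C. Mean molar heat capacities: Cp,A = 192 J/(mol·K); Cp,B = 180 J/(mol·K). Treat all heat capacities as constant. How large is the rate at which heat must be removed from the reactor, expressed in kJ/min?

Extent of reaction ξ = 0.296 × 27.4 = 8.1104 mol/s
Reaction term: ξ·ΔH°_rxn = 8.1104 × 32.3 = 261.97 kJ/s
Sensible, feed 220→25 °C: -1025.9 kJ/s
Outlet flows (mol/s): A 19.29, B 8.1104
Sensible, products 25→120 °C: 490.53 kJ/s
Q = ΔH = -273.36 kJ/s = -273.36 kW
Heat removed = 16402 kJ/min

Q_out = 16400 kJ/min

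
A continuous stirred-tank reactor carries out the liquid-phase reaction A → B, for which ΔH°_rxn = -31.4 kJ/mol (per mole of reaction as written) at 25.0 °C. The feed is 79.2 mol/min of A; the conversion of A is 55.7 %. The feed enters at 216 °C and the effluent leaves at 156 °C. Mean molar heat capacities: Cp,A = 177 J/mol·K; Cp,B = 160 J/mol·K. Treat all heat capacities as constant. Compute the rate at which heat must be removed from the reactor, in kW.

Extent of reaction ξ = 0.557 × 79.2 = 44.114 mol/min
Reaction term: ξ·ΔH°_rxn = 44.114 × -31.4 = -1385.2 kJ/min
Sensible, feed 216→25 °C: -2677.5 kJ/min
Outlet flows (mol/min): A 35.086, B 44.114
Sensible, products 25→156 °C: 1738.2 kJ/min
Q = ΔH = -2324.5 kJ/min = -38.742 kW
Heat removed = 38.742 kW

Q_out = 38.7 kW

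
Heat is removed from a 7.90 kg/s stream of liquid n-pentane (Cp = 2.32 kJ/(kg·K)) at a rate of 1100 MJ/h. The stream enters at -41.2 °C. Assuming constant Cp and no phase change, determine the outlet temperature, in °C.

T_out = -57.9 °C

Q = 1100 MJ/h = 305.56 kJ/s
ΔT = Q/(ṁ·Cp) = 305.56/(7.90×2.32) = 16.672 K
T_out = -41.2 − 16.672 = -57.872 °C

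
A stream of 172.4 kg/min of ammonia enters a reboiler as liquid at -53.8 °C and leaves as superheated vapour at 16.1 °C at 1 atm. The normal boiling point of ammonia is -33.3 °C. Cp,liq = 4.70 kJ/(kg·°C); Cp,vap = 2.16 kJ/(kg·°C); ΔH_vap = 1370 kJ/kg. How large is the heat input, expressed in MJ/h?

liquid -53.8→-33.3 °C: 96.35 kJ/kg
vaporisation at -33.3 °C: 1370 kJ/kg
vapour -33.3→16.1 °C: 106.7 kJ/kg
Δh = 96.35 + 1370 + 106.7 = 1573.1 kJ/kg
Q = ṁ·Δh = 172.4 kg/min × 1573.1 kJ/kg = 271190 kJ/min
|Q| = 4519.9 kW = 16272 MJ/h

Q = 16300 MJ/h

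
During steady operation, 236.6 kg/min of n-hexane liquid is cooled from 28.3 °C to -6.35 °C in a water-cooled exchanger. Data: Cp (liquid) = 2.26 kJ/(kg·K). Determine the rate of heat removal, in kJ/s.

Q_c = 309 kJ/s

Q = ṁ·Cp·ΔT = 236.6 × 2.26 × (-6.35 − 28.3) = -18528 kJ/min
Converting: 18528 / 60 s = 308.8 kW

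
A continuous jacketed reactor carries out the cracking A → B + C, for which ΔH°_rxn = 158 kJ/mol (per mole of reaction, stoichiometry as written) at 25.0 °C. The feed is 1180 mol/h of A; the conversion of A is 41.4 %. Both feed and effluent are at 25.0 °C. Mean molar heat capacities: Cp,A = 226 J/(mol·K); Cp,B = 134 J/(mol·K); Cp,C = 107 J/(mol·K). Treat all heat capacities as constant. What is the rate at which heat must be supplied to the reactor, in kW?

Extent of reaction ξ = 0.414 × 1180 = 488.52 mol/h
Reaction term: ξ·ΔH°_rxn = 488.52 × 158 = 77186 kJ/h
Q = ΔH = 77186 kJ/h = 21.441 kW
Heat supplied = 21.441 kW

Q_in = 21.4 kW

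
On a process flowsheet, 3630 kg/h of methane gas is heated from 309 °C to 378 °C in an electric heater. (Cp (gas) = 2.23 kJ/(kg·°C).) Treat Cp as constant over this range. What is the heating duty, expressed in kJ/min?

Q = 9310 kJ/min

Q = ṁ·Cp·ΔT = 3630 × 2.23 × (378 − 309) = 558550 kJ/h
Converting: 558550 / 3600 s = 155.15 kW
Heating duty = 9309.1 kJ/min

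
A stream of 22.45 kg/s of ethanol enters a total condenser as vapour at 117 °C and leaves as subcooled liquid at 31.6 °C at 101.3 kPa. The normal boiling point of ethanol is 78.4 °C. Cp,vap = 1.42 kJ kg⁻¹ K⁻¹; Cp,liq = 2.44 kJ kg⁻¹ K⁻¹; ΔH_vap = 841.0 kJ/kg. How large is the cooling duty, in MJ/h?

Q_c = 81600 MJ/h

vapour 117→78.4 °C: -54.812 kJ/kg
condensation at 78.4 °C: -841 kJ/kg
liquid 78.4→31.6 °C: -114.19 kJ/kg
Δh = -54.812 + -841 + -114.19 = -1010 kJ/kg
Q = ṁ·Δh = 22.45 kg/s × -1010 kJ/kg = -22675 kJ/s
|Q| = 22675 kW = 81629 MJ/h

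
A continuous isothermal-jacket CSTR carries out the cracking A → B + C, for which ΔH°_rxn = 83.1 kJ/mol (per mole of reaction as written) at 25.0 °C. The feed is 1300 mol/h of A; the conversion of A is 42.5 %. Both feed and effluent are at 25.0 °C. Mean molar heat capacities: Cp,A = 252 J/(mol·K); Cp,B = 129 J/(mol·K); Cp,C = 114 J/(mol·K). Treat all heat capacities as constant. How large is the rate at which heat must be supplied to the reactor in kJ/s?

Extent of reaction ξ = 0.425 × 1300 = 552.5 mol/h
Reaction term: ξ·ΔH°_rxn = 552.5 × 83.1 = 45913 kJ/h
Q = ΔH = 45913 kJ/h = 12.754 kW
Heat supplied = 12.754 kJ/s

Q_in = 12.8 kJ/s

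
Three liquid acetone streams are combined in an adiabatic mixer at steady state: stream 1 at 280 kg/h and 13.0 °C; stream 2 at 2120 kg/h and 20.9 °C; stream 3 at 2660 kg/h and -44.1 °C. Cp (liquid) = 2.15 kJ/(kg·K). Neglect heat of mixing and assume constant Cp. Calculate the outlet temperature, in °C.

T_out = -13.7 °C

Energy balance with Q = 0: Σ ṁᵢCp,ᵢ(T_out − Tᵢ) = 0
T_out = Σ ṁᵢCp,ᵢTᵢ / Σ ṁᵢCp,ᵢ
      = -149120 / 10879 = -13.707 °C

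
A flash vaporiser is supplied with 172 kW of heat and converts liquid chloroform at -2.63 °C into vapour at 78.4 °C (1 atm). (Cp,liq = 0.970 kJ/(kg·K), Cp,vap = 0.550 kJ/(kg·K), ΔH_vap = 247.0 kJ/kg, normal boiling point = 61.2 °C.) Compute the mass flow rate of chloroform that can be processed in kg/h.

Δh = 0.970×(61.2−-2.63) + 247.0 + 0.550×(78.4−61.2) = 318.38 kJ/kg
Q = 172 kW = 172 kJ/s = 619200 kJ/h
ṁ = Q/Δh = 619200 / 318.38 = 1944.9 kg/h

ṁ = 1940 kg/h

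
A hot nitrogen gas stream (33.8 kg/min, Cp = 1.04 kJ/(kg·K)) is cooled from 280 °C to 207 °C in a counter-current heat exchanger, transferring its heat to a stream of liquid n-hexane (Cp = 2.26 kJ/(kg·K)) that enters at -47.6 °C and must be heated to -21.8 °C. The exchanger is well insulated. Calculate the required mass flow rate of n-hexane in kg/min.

Heat released by hot stream: Q = 33.8 × 1.04 × (280 − 207) = 2566.1 kJ/min
Energy balance on cold side (adiabatic exchanger): Q = ṁ_c·Cp_c·(T_c,out − T_c,in)
ṁ_c = 2566.1 / [2.26 × (-21.8 − -47.6)] = 44.009 kg/min

ṁ_c = 44.0 kg/min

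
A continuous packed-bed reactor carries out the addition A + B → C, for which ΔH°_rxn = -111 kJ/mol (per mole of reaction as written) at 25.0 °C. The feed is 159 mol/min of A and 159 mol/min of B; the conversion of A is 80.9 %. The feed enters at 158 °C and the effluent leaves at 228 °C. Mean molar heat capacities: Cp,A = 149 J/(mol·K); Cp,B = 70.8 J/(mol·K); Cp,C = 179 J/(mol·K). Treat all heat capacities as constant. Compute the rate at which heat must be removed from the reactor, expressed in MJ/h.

Extent of reaction ξ = 0.809 × 159 = 128.63 mol/min
Reaction term: ξ·ΔH°_rxn = 128.63 × -111 = -14278 kJ/min
Sensible, feed 158→25 °C: -4648.1 kJ/min
Outlet flows (mol/min): A 30.369, B 30.369, C 128.63
Sensible, products 25→228 °C: 6029.1 kJ/min
Q = ΔH = -12897 kJ/min = -214.95 kW
Heat removed = 773.82 MJ/h

Q_out = 774 MJ/h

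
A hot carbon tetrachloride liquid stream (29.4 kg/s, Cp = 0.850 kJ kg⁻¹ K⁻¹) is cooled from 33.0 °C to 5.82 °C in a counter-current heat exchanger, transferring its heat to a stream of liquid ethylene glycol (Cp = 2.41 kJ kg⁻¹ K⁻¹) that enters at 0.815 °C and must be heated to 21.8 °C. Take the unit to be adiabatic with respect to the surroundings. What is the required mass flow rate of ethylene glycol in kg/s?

ṁ_c = 13.4 kg/s

Heat released by hot stream: Q = 29.4 × 0.850 × (33.0 − 5.82) = 679.23 kJ/s
Energy balance on cold side (adiabatic exchanger): Q = ṁ_c·Cp_c·(T_c,out − T_c,in)
ṁ_c = 679.23 / [2.41 × (21.8 − 0.815)] = 13.43 kg/s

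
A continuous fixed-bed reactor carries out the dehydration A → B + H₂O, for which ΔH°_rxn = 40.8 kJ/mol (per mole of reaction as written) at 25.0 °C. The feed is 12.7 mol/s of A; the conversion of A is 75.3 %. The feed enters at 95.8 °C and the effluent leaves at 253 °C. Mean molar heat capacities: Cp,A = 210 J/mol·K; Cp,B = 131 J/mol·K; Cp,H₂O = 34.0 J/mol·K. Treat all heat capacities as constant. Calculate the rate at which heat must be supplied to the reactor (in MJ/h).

Extent of reaction ξ = 0.753 × 12.7 = 9.5631 mol/s
Reaction term: ξ·ΔH°_rxn = 9.5631 × 40.8 = 390.17 kJ/s
Sensible, feed 95.8→25 °C: -188.82 kJ/s
Outlet flows (mol/s): A 3.1369, B 9.5631, H₂O 9.5631
Sensible, products 25→253 °C: 509.96 kJ/s
Q = ΔH = 711.31 kJ/s = 711.31 kW
Heat supplied = 2560.7 MJ/h

Q_in = 2560 MJ/h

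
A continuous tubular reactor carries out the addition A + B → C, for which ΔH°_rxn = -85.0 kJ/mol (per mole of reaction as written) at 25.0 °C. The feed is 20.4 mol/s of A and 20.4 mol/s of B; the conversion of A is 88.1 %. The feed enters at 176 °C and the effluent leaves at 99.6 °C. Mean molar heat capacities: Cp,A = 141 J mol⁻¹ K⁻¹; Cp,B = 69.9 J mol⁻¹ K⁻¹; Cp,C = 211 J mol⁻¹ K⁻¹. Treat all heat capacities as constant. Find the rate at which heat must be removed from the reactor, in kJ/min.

Q_out = 111000 kJ/min

Extent of reaction ξ = 0.881 × 20.4 = 17.972 mol/s
Reaction term: ξ·ΔH°_rxn = 17.972 × -85.0 = -1527.7 kJ/s
Sensible, feed 176→25 °C: -649.66 kJ/s
Outlet flows (mol/s): A 2.4276, B 2.4276, C 17.972
Sensible, products 25→99.6 °C: 321.09 kJ/s
Q = ΔH = -1856.2 kJ/s = -1856.2 kW
Heat removed = 111370 kJ/min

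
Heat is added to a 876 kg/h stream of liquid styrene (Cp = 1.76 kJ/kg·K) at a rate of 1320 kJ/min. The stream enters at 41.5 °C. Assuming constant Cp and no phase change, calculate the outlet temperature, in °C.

T_out = 92.9 °C

Q = 1320 kJ/min = 79200 kJ/h
ΔT = Q/(ṁ·Cp) = 79200/(876×1.76) = 51.37 K
T_out = 41.5 + 51.37 = 92.87 °C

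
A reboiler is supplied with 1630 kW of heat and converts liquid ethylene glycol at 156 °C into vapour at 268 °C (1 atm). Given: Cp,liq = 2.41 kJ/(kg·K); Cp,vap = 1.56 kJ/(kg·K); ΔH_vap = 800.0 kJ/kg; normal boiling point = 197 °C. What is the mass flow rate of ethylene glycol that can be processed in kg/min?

Δh = 2.41×(197−156) + 800.0 + 1.56×(268−197) = 1009.6 kJ/kg
Q = 1630 kW = 1630 kJ/s = 97800 kJ/min
ṁ = Q/Δh = 97800 / 1009.6 = 96.873 kg/min

ṁ = 96.9 kg/min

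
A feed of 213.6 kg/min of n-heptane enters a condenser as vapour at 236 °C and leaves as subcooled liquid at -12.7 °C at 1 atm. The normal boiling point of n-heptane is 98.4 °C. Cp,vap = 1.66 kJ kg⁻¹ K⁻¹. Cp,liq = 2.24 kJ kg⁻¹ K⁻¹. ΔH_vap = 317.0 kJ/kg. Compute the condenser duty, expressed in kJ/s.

Q_c = 2830 kJ/s

vapour 236→98.4 °C: -228.42 kJ/kg
condensation at 98.4 °C: -317 kJ/kg
liquid 98.4→-12.7 °C: -248.86 kJ/kg
Δh = -228.42 + -317 + -248.86 = -794.28 kJ/kg
Q = ṁ·Δh = 213.6 kg/min × -794.28 kJ/kg = -169660 kJ/min
|Q| = 2827.6 kW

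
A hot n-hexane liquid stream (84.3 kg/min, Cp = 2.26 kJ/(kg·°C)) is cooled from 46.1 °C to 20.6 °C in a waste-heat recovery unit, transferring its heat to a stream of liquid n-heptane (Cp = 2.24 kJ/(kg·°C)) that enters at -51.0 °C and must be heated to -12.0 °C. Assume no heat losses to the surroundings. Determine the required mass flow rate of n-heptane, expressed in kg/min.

ṁ_c = 55.6 kg/min

Heat released by hot stream: Q = 84.3 × 2.26 × (46.1 − 20.6) = 4858.2 kJ/min
Energy balance on cold side (adiabatic exchanger): Q = ṁ_c·Cp_c·(T_c,out − T_c,in)
ṁ_c = 4858.2 / [2.24 × (-12.0 − -51.0)] = 55.611 kg/min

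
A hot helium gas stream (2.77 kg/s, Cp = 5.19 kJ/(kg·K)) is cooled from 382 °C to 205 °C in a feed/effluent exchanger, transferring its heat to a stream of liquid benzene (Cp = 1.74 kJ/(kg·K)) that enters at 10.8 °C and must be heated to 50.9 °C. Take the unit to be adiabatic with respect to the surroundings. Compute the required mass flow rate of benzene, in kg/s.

ṁ_c = 36.5 kg/s

Heat released by hot stream: Q = 2.77 × 5.19 × (382 − 205) = 2544.6 kJ/s
Energy balance on cold side (adiabatic exchanger): Q = ṁ_c·Cp_c·(T_c,out − T_c,in)
ṁ_c = 2544.6 / [1.74 × (50.9 − 10.8)] = 36.469 kg/s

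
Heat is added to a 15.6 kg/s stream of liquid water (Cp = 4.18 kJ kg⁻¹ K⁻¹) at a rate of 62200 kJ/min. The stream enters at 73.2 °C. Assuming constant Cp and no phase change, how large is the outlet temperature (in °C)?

Q = 62200 kJ/min = 1036.7 kJ/s
ΔT = Q/(ṁ·Cp) = 1036.7/(15.6×4.18) = 15.898 K
T_out = 73.2 + 15.898 = 89.098 °C

T_out = 89.1 °C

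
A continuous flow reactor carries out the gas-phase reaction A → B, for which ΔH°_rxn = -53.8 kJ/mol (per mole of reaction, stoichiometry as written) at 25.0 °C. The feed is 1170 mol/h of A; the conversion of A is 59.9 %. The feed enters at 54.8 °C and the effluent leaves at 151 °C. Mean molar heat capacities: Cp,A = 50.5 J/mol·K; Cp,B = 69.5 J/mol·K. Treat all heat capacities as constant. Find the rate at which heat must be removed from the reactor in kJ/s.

Q_out = 8.43 kJ/s

Extent of reaction ξ = 0.599 × 1170 = 700.83 mol/h
Reaction term: ξ·ΔH°_rxn = 700.83 × -53.8 = -37705 kJ/h
Sensible, feed 54.8→25 °C: -1760.7 kJ/h
Outlet flows (mol/h): A 469.17, B 700.83
Sensible, products 25→151 °C: 9122.5 kJ/h
Q = ΔH = -30343 kJ/h = -8.4286 kW
Heat removed = 8.4286 kJ/s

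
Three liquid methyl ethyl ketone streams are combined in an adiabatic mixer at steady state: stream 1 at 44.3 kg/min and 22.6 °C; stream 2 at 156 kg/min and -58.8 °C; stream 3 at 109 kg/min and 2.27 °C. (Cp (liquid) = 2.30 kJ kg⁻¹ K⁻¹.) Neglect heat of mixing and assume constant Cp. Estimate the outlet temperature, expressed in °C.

T_out = -25.6 °C

Adiabatic, steady state ⇒ Σ ṁᵢCp,ᵢ(T_out − Tᵢ) = 0
T_out = Σ ṁᵢCp,ᵢTᵢ / Σ ṁᵢCp,ᵢ
      = -18226 / 711.39 = -25.62 °C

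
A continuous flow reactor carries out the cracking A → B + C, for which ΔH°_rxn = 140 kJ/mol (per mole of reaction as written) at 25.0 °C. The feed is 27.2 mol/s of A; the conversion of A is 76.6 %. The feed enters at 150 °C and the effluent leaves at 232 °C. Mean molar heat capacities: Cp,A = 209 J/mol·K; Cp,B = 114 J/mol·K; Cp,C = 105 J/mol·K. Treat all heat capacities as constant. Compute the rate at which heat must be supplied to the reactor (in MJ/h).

Extent of reaction ξ = 0.766 × 27.2 = 20.835 mol/s
Reaction term: ξ·ΔH°_rxn = 20.835 × 140 = 2916.9 kJ/s
Sensible, feed 150→25 °C: -710.6 kJ/s
Outlet flows (mol/s): A 6.3648, B 20.835, C 20.835
Sensible, products 25→232 °C: 1219.9 kJ/s
Q = ΔH = 3426.2 kJ/s = 3426.2 kW
Heat supplied = 12334 MJ/h

Q_in = 12300 MJ/h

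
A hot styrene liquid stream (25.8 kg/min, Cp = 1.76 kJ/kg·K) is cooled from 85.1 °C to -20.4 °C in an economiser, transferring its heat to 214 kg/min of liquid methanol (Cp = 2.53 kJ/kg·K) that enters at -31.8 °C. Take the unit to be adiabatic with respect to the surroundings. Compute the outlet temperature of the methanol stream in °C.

Heat released by hot stream: Q = 25.8 × 1.76 × (85.1 − -20.4) = 4790.5 kJ/min
Energy balance on cold side (adiabatic exchanger): Q = ṁ_c·Cp_c·(T_c,out − T_c,in)
T_c,out = -31.8 + 4790.5/(214 × 2.53) = -22.952 °C

T_c,out = -23.0 °C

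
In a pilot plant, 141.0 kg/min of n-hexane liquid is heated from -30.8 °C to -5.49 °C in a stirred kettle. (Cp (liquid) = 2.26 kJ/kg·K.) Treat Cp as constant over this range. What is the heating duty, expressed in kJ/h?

Q = ṁ·Cp·ΔT = 141.0 × 2.26 × (-5.49 − -30.8) = 8065.3 kJ/min
Converting: 8065.3 / 60 s = 134.42 kW
Heating duty = 483920 kJ/h

Q = 484000 kJ/h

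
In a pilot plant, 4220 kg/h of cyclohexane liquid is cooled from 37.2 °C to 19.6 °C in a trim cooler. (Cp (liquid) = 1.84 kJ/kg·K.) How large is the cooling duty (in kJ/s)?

Q = ṁ·Cp·ΔT = 4220 × 1.84 × (19.6 − 37.2) = -136660 kJ/h
Converting: 136660 / 3600 s = 37.961 kW

Q_c = 38.0 kJ/s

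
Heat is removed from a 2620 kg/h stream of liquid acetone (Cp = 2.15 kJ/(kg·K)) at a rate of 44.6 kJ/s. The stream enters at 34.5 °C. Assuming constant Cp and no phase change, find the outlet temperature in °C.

Q = 44.6 kJ/s = 160560 kJ/h
ΔT = Q/(ṁ·Cp) = 160560/(2620×2.15) = 28.503 K
T_out = 34.5 − 28.503 = 5.9965 °C

T_out = 6.00 °C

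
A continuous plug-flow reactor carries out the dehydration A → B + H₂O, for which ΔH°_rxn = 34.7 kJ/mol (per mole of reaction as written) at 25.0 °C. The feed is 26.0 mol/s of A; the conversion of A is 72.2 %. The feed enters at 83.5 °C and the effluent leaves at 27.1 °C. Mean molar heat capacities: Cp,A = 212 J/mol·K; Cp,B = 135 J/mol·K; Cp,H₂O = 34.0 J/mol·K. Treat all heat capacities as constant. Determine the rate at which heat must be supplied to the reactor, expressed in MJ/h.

Extent of reaction ξ = 0.722 × 26.0 = 18.772 mol/s
Reaction term: ξ·ΔH°_rxn = 18.772 × 34.7 = 651.39 kJ/s
Sensible, feed 83.5→25 °C: -322.45 kJ/s
Outlet flows (mol/s): A 7.228, B 18.772, H₂O 18.772
Sensible, products 25→27.1 °C: 9.8801 kJ/s
Q = ΔH = 338.82 kJ/s = 338.82 kW
Heat supplied = 1219.7 MJ/h

Q_in = 1220 MJ/h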